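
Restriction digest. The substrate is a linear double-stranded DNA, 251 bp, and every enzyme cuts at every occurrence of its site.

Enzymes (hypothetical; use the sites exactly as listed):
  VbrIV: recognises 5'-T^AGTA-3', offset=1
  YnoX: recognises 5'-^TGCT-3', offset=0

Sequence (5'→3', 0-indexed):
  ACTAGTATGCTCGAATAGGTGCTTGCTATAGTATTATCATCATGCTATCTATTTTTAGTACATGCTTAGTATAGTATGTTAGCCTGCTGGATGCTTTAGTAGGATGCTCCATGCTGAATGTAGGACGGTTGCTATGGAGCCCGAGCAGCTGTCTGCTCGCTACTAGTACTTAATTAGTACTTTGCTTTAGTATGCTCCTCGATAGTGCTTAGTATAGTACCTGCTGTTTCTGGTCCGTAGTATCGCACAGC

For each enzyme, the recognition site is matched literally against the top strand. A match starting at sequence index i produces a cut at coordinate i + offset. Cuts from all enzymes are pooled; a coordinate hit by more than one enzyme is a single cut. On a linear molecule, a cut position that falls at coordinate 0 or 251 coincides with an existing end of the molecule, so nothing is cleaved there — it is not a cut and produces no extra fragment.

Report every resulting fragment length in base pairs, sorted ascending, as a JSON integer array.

[3,4,4,4,5,5,5,5,6,6,6,6,6,7,7,7,7,11,11,12,12,13,13,13,14,17,18,24]

Scan for sites:
  VbrIV (TAGTA, off=1): starts [2, 28, 55, 66, 71, 96, 163, 174, 187, 209, 214, 237] → cuts [3, 29, 56, 67, 72, 97, 164, 175, 188, 210, 215, 238]
  YnoX (TGCT, off=0): starts [7, 19, 23, 42, 62, 84, 91, 104, 111, 129, 153, 182, 192, 205, 221] → cuts [7, 19, 23, 42, 62, 84, 91, 104, 111, 129, 153, 182, 192, 205, 221]

All cut coordinates (distinct, sorted): [3, 7, 19, 23, 29, 42, 56, 62, 67, 72, 84, 91, 97, 104, 111, 129, 153, 164, 175, 182, 188, 192, 205, 210, 215, 221, 238]

Fragment lengths:
  [0,3): 3 bp
  [3,7): 4 bp
  [7,19): 12 bp
  [19,23): 4 bp
  [23,29): 6 bp
  [29,42): 13 bp
  [42,56): 14 bp
  [56,62): 6 bp
  [62,67): 5 bp
  [67,72): 5 bp
  [72,84): 12 bp
  [84,91): 7 bp
  [91,97): 6 bp
  [97,104): 7 bp
  [104,111): 7 bp
  [111,129): 18 bp
  [129,153): 24 bp
  [153,164): 11 bp
  [164,175): 11 bp
  [175,182): 7 bp
  [182,188): 6 bp
  [188,192): 4 bp
  [192,205): 13 bp
  [205,210): 5 bp
  [210,215): 5 bp
  [215,221): 6 bp
  [221,238): 17 bp
  [238,251): 13 bp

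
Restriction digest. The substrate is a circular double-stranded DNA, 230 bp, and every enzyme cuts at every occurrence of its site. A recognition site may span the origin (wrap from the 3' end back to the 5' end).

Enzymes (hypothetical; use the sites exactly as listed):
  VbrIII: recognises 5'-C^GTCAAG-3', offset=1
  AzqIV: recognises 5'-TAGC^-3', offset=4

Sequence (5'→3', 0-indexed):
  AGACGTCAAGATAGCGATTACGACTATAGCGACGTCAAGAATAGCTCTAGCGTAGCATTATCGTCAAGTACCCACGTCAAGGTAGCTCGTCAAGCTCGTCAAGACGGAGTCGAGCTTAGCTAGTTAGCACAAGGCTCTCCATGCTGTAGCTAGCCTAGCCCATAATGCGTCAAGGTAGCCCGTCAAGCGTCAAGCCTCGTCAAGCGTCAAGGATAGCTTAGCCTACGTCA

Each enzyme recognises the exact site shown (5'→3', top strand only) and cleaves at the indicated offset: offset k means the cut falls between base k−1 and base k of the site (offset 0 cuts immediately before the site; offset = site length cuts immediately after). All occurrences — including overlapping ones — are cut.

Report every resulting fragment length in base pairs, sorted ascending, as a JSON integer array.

[2,2,3,4,4,5,5,5,6,6,7,7,8,8,9,9,10,11,11,11,12,12,13,15,22,23]

Scan for sites:
  VbrIII (CGTCAAG, off=1): starts [3, 32, 61, 74, 87, 96, 167, 180, 187, 197, 204, 225] → cuts [4, 33, 62, 75, 88, 97, 168, 181, 188, 198, 205, 226]
  AzqIV (TAGC, off=4): starts [11, 26, 41, 47, 52, 82, 116, 124, 146, 150, 155, 175, 213, 218] → cuts [15, 30, 45, 51, 56, 86, 120, 128, 150, 154, 159, 179, 217, 222]

All cut coordinates (distinct, sorted): [4, 15, 30, 33, 45, 51, 56, 62, 75, 86, 88, 97, 120, 128, 150, 154, 159, 168, 179, 181, 188, 198, 205, 217, 222, 226]

Fragments:
  4→15: 11 bp
  15→30: 15 bp
  30→33: 3 bp
  33→45: 12 bp
  45→51: 6 bp
  51→56: 5 bp
  56→62: 6 bp
  62→75: 13 bp
  75→86: 11 bp
  86→88: 2 bp
  88→97: 9 bp
  97→120: 23 bp
  120→128: 8 bp
  128→150: 22 bp
  150→154: 4 bp
  154→159: 5 bp
  159→168: 9 bp
  168→179: 11 bp
  179→181: 2 bp
  181→188: 7 bp
  188→198: 10 bp
  198→205: 7 bp
  205→217: 12 bp
  217→222: 5 bp
  222→226: 4 bp
  226→4 (wrap): 230-226+4 = 8 bp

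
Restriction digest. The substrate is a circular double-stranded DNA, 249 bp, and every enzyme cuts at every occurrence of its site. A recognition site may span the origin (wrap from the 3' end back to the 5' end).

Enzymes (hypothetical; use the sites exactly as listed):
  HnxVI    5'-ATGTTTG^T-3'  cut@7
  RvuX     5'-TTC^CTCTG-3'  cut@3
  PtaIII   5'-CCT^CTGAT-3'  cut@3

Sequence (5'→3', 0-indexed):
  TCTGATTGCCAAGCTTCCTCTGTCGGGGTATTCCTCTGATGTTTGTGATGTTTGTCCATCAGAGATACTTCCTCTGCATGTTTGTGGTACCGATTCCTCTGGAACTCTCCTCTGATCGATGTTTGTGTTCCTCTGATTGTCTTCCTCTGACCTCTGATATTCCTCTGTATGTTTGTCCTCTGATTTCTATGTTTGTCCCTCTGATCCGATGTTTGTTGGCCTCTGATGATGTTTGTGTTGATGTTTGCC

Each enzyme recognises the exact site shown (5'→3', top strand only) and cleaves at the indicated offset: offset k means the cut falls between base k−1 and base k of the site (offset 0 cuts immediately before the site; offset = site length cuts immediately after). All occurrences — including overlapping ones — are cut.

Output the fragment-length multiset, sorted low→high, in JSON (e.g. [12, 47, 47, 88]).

[2,2,4,5,5,7,9,9,9,10,12,12,13,13,13,14,15,15,15,16,16,16,17]

Per-enzyme occurrences:
  HnxVI ATGTTTGT/7: at [38, 47, 77, 118, 168, 188, 208, 228] ⇒ [45, 54, 84, 125, 175, 195, 215, 235]
  RvuX TTCCTCTG/3: at [14, 30, 68, 93, 127, 141, 159] ⇒ [17, 33, 71, 96, 130, 144, 162]
  PtaIII CCTCTGAT/3: at [32, 108, 129, 150, 176, 197, 219, 247] ⇒ [1, 35, 111, 132, 153, 179, 200, 222]

Pooled cuts: [1, 17, 33, 35, 45, 54, 71, 84, 96, 111, 125, 130, 132, 144, 153, 162, 175, 179, 195, 200, 215, 222, 235]

Fragment lengths:
  1→17: 16 bp
  17→33: 16 bp
  33→35: 2 bp
  35→45: 10 bp
  45→54: 9 bp
  54→71: 17 bp
  71→84: 13 bp
  84→96: 12 bp
  96→111: 15 bp
  111→125: 14 bp
  125→130: 5 bp
  130→132: 2 bp
  132→144: 12 bp
  144→153: 9 bp
  153→162: 9 bp
  162→175: 13 bp
  175→179: 4 bp
  179→195: 16 bp
  195→200: 5 bp
  200→215: 15 bp
  215→222: 7 bp
  222→235: 13 bp
  235→1 (wrap): 249-235+1 = 15 bp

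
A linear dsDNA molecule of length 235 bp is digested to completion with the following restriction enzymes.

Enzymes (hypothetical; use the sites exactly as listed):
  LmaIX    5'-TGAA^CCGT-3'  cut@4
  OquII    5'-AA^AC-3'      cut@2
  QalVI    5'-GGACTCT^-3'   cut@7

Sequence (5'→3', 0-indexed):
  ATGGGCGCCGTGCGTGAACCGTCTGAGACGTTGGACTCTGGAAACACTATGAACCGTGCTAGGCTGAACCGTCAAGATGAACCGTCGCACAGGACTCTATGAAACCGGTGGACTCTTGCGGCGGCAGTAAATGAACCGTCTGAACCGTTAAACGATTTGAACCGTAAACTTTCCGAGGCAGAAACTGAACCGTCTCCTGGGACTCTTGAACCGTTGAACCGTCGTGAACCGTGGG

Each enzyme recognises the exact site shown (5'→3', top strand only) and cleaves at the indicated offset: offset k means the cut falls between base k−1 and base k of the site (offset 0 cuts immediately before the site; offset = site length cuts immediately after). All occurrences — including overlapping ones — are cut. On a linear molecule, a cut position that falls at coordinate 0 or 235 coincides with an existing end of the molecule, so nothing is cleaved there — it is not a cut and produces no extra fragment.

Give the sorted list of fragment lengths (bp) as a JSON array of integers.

Per-enzyme occurrences:
  LmaIX TGAACCGT/4: at [14, 49, 64, 77, 131, 140, 157, 185, 206, 214, 224] ⇒ [18, 53, 68, 81, 135, 144, 161, 189, 210, 218, 228]
  OquII AAAC/2: at [41, 101, 149, 165, 181] ⇒ [43, 103, 151, 167, 183]
  QalVI GGACTCT/7: at [32, 91, 109, 199] ⇒ [39, 98, 116, 206]

Pooled cuts: [18, 39, 43, 53, 68, 81, 98, 103, 116, 135, 144, 151, 161, 167, 183, 189, 206, 210, 218, 228]

Fragment lengths:
  [0,18): 18 bp
  [18,39): 21 bp
  [39,43): 4 bp
  [43,53): 10 bp
  [53,68): 15 bp
  [68,81): 13 bp
  [81,98): 17 bp
  [98,103): 5 bp
  [103,116): 13 bp
  [116,135): 19 bp
  [135,144): 9 bp
  [144,151): 7 bp
  [151,161): 10 bp
  [161,167): 6 bp
  [167,183): 16 bp
  [183,189): 6 bp
  [189,206): 17 bp
  [206,210): 4 bp
  [210,218): 8 bp
  [218,228): 10 bp
  [228,235): 7 bp

[4,4,5,6,6,7,7,8,9,10,10,10,13,13,15,16,17,17,18,19,21]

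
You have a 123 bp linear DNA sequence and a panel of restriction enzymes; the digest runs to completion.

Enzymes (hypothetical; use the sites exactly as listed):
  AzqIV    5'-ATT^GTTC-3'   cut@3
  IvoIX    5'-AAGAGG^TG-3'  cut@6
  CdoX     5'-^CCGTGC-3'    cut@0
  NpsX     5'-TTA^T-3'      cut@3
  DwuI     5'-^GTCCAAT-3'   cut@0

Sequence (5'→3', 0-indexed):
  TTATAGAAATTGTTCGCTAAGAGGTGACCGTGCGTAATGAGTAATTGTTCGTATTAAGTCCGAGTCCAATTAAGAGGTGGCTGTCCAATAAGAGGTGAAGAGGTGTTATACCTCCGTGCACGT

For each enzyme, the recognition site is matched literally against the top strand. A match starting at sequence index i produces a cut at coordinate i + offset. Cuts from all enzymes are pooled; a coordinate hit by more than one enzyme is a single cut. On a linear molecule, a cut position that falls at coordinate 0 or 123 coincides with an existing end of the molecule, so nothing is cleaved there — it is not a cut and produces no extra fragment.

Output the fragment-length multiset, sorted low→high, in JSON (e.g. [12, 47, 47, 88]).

[3,3,5,5,5,8,8,10,13,13,14,17,19]

Per-enzyme occurrences:
  AzqIV (ATTGTTC, off=3): starts [8, 43] → cuts [11, 46]
  IvoIX (AAGAGGTG, off=6): starts [18, 71, 89, 97] → cuts [24, 77, 95, 103]
  CdoX (CCGTGC, off=0): starts [27, 113] → cuts [27, 113]
  NpsX (TTAT, off=3): starts [0, 105] → cuts [3, 108]
  DwuI (GTCCAAT, off=0): starts [63, 82] → cuts [63, 82]

All cut coordinates (distinct, sorted): [3, 11, 24, 27, 46, 63, 77, 82, 95, 103, 108, 113]

Fragments:
  [0,3): 3 bp
  [3,11): 8 bp
  [11,24): 13 bp
  [24,27): 3 bp
  [27,46): 19 bp
  [46,63): 17 bp
  [63,77): 14 bp
  [77,82): 5 bp
  [82,95): 13 bp
  [95,103): 8 bp
  [103,108): 5 bp
  [108,113): 5 bp
  [113,123): 10 bp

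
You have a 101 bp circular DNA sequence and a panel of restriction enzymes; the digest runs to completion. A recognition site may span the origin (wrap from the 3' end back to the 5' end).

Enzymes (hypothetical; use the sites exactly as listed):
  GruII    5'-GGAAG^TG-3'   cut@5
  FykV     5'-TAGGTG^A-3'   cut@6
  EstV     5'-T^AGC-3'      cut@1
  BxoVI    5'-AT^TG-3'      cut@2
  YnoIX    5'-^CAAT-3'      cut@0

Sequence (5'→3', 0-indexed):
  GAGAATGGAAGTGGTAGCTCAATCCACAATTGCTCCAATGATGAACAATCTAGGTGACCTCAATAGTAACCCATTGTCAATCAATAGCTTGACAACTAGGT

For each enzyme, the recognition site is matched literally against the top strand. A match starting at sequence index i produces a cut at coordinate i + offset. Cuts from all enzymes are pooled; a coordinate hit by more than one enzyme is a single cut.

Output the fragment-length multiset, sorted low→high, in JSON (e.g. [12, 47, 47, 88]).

Site scan:
  GruII GGAAGTG/5: at [6] ⇒ [11]
  FykV TAGGTGA/6: at [50, 96] ⇒ [1, 56]
  EstV TAGC/1: at [14, 84] ⇒ [15, 85]
  BxoVI ATTG/2: at [28, 72] ⇒ [30, 74]
  YnoIX CAAT/0: at [19, 26, 35, 45, 60, 77, 81] ⇒ [19, 26, 35, 45, 60, 77, 81]

Pooled cuts: [1, 11, 15, 19, 26, 30, 35, 45, 56, 60, 74, 77, 81, 85]

Fragments:
  1→11: 10 bp
  11→15: 4 bp
  15→19: 4 bp
  19→26: 7 bp
  26→30: 4 bp
  30→35: 5 bp
  35→45: 10 bp
  45→56: 11 bp
  56→60: 4 bp
  60→74: 14 bp
  74→77: 3 bp
  77→81: 4 bp
  81→85: 4 bp
  85→1 (wrap): 101-85+1 = 17 bp

[3,4,4,4,4,4,4,5,7,10,10,11,14,17]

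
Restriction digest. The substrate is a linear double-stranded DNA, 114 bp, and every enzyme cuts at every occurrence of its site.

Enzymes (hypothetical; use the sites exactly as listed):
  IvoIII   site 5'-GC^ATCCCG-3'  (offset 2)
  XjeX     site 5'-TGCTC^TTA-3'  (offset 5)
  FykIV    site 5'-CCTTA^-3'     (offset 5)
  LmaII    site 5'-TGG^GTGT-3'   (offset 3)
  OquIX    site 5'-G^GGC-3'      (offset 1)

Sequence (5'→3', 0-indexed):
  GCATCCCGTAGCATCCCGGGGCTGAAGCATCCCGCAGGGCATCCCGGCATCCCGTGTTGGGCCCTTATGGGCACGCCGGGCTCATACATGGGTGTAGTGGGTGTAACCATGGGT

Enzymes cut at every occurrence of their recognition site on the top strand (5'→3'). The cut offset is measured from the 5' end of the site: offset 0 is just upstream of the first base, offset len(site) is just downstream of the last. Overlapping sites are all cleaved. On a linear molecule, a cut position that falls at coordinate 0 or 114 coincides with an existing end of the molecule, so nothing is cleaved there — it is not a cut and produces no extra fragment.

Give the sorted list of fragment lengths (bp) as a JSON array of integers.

Per-enzyme occurrences:
  IvoIII (GCATCCCG, off=2): starts [0, 10, 26, 38, 46] → cuts [2, 12, 28, 40, 48]
  XjeX (TGCTCTTA, off=5): no sites
  FykIV (CCTTA, off=5): starts [62] → cuts [67]
  LmaII (TGGGTGT, off=3): starts [88, 97] → cuts [91, 100]
  OquIX (GGGC, off=1): starts [18, 36, 58, 68, 77] → cuts [19, 37, 59, 69, 78]

All cut coordinates (distinct, sorted): [2, 12, 19, 28, 37, 40, 48, 59, 67, 69, 78, 91, 100]

Fragment lengths:
  [0,2): 2 bp
  [2,12): 10 bp
  [12,19): 7 bp
  [19,28): 9 bp
  [28,37): 9 bp
  [37,40): 3 bp
  [40,48): 8 bp
  [48,59): 11 bp
  [59,67): 8 bp
  [67,69): 2 bp
  [69,78): 9 bp
  [78,91): 13 bp
  [91,100): 9 bp
  [100,114): 14 bp

[2,2,3,7,8,8,9,9,9,9,10,11,13,14]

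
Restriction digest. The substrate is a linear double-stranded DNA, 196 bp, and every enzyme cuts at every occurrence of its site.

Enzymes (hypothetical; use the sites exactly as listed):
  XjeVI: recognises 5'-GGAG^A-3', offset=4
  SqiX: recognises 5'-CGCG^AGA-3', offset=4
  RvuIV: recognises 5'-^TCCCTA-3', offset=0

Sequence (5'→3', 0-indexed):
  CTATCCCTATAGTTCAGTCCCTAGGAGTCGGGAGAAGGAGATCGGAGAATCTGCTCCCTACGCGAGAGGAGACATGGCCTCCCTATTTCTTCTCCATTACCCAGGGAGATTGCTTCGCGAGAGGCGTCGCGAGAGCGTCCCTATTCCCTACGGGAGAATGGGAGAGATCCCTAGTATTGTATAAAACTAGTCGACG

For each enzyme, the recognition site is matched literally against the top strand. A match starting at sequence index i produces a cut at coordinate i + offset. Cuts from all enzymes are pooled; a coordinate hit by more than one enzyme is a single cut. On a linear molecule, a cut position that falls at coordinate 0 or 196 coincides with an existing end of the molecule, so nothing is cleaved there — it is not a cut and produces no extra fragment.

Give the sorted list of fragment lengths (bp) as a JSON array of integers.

Site scan:
  XjeVI (GGAGA, off=4): starts [30, 36, 43, 67, 104, 152, 160] → cuts [34, 40, 47, 71, 108, 156, 164]
  SqiX (CGCGAGA, off=4): starts [60, 115, 127] → cuts [64, 119, 131]
  RvuIV (TCCCTA, off=0): starts [3, 17, 54, 79, 137, 144, 167] → cuts [3, 17, 54, 79, 137, 144, 167]

Pooled cuts: [3, 17, 34, 40, 47, 54, 64, 71, 79, 108, 119, 131, 137, 144, 156, 164, 167]

Fragments:
  [0,3): 3 bp
  [3,17): 14 bp
  [17,34): 17 bp
  [34,40): 6 bp
  [40,47): 7 bp
  [47,54): 7 bp
  [54,64): 10 bp
  [64,71): 7 bp
  [71,79): 8 bp
  [79,108): 29 bp
  [108,119): 11 bp
  [119,131): 12 bp
  [131,137): 6 bp
  [137,144): 7 bp
  [144,156): 12 bp
  [156,164): 8 bp
  [164,167): 3 bp
  [167,196): 29 bp

[3,3,6,6,7,7,7,7,8,8,10,11,12,12,14,17,29,29]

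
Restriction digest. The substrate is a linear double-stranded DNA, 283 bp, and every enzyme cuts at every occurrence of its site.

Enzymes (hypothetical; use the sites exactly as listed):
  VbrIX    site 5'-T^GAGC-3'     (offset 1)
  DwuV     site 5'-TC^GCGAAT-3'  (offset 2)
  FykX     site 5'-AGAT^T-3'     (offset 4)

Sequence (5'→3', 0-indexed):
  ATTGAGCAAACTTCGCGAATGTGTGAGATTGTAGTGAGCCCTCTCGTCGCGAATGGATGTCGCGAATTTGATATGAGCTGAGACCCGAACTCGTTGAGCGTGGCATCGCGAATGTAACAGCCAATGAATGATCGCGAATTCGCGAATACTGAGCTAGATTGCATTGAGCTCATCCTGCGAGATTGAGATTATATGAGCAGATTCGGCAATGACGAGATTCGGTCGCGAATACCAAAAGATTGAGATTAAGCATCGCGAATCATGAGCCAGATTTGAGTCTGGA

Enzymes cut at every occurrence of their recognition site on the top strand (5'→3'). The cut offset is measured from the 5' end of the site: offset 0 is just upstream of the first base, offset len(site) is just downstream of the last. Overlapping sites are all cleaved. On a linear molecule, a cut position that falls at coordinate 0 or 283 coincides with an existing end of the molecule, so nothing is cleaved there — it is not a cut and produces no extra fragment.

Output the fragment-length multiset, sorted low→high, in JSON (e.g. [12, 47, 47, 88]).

Scan for sites:
  VbrIX TGAGC/1: at [2, 34, 73, 94, 149, 164, 193, 262] ⇒ [3, 35, 74, 95, 150, 165, 194, 263]
  DwuV TCGCGAAT/2: at [12, 46, 59, 105, 131, 139, 222, 252] ⇒ [14, 48, 61, 107, 133, 141, 224, 254]
  FykX AGATT/4: at [25, 155, 179, 185, 198, 214, 236, 242, 268] ⇒ [29, 159, 183, 189, 202, 218, 240, 246, 272]

All cut coordinates (distinct, sorted): [3, 14, 29, 35, 48, 61, 74, 95, 107, 133, 141, 150, 159, 165, 183, 189, 194, 202, 218, 224, 240, 246, 254, 263, 272]

Fragment lengths:
  [0,3): 3 bp
  [3,14): 11 bp
  [14,29): 15 bp
  [29,35): 6 bp
  [35,48): 13 bp
  [48,61): 13 bp
  [61,74): 13 bp
  [74,95): 21 bp
  [95,107): 12 bp
  [107,133): 26 bp
  [133,141): 8 bp
  [141,150): 9 bp
  [150,159): 9 bp
  [159,165): 6 bp
  [165,183): 18 bp
  [183,189): 6 bp
  [189,194): 5 bp
  [194,202): 8 bp
  [202,218): 16 bp
  [218,224): 6 bp
  [224,240): 16 bp
  [240,246): 6 bp
  [246,254): 8 bp
  [254,263): 9 bp
  [263,272): 9 bp
  [272,283): 11 bp

[3,5,6,6,6,6,6,8,8,8,9,9,9,9,11,11,12,13,13,13,15,16,16,18,21,26]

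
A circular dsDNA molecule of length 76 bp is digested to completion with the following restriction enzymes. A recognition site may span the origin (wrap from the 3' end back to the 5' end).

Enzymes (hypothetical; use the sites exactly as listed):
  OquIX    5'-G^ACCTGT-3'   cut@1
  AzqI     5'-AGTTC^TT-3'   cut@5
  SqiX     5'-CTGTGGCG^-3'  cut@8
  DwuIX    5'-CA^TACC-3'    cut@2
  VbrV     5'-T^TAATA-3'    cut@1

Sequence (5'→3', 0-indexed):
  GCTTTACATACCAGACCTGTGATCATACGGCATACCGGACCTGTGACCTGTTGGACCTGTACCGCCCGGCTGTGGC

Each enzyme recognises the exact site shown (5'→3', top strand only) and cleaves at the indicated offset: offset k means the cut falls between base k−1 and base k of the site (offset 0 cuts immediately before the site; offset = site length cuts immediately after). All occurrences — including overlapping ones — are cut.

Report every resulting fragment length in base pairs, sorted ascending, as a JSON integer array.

Per-enzyme occurrences:
  OquIX (GACCTGT, off=1): starts [13, 37, 44, 53] → cuts [14, 38, 45, 54]
  AzqI (AGTTCTT, off=5): no sites
  SqiX (CTGTGGCG, off=8): starts [69] → cuts [1]
  DwuIX (CATACC, off=2): starts [6, 30] → cuts [8, 32]
  VbrV (TTAATA, off=1): no sites

Pooled cuts: [1, 8, 14, 32, 38, 45, 54]

Fragments:
  1→8: 7 bp
  8→14: 6 bp
  14→32: 18 bp
  32→38: 6 bp
  38→45: 7 bp
  45→54: 9 bp
  54→1 (wrap): 76-54+1 = 23 bp

[6,6,7,7,9,18,23]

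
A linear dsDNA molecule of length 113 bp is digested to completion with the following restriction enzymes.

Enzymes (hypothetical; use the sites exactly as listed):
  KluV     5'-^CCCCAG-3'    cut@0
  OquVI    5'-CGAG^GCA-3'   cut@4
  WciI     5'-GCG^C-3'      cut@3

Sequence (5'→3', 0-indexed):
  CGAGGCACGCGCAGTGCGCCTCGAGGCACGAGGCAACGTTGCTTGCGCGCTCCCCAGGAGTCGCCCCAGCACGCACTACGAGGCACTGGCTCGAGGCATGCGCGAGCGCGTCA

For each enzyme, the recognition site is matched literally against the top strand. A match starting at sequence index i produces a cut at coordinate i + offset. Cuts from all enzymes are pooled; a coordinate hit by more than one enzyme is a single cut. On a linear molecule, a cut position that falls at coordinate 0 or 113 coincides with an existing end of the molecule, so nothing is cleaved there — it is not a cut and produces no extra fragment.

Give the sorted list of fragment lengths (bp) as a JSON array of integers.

Scan for sites:
  KluV (CCCCAG, off=0): starts [51, 63] → cuts [51, 63]
  OquVI (CGAGGCA, off=4): starts [0, 21, 28, 78, 91] → cuts [4, 25, 32, 82, 95]
  WciI (GCGC, off=3): starts [8, 15, 44, 46, 99, 105] → cuts [11, 18, 47, 49, 102, 108]

All cut coordinates (distinct, sorted): [4, 11, 18, 25, 32, 47, 49, 51, 63, 82, 95, 102, 108]

Fragment lengths:
  [0,4): 4 bp
  [4,11): 7 bp
  [11,18): 7 bp
  [18,25): 7 bp
  [25,32): 7 bp
  [32,47): 15 bp
  [47,49): 2 bp
  [49,51): 2 bp
  [51,63): 12 bp
  [63,82): 19 bp
  [82,95): 13 bp
  [95,102): 7 bp
  [102,108): 6 bp
  [108,113): 5 bp

[2,2,4,5,6,7,7,7,7,7,12,13,15,19]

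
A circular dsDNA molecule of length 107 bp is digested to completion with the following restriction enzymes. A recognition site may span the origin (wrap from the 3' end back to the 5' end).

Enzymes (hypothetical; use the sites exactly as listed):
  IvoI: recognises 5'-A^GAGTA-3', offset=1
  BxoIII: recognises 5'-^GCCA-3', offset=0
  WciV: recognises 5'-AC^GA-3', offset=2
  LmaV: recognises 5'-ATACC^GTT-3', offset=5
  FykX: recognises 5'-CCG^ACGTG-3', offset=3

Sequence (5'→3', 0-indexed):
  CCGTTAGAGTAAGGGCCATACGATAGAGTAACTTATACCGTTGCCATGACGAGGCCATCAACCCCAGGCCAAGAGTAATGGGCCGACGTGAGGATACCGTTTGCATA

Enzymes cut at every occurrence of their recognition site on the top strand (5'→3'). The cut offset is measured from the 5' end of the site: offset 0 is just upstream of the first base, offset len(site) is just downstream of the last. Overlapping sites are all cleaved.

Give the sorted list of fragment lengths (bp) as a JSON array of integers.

[3,3,4,4,5,7,8,8,11,13,13,14,14]

Scan for sites:
  IvoI AGAGTA/1: at [5, 24, 71] ⇒ [6, 25, 72]
  BxoIII GCCA/0: at [14, 42, 53, 67] ⇒ [14, 42, 53, 67]
  WciV ACGA/2: at [19, 48] ⇒ [21, 50]
  LmaV ATACCGTT/5: at [34, 93, 104] ⇒ [2, 39, 98]
  FykX CCGACGTG/3: at [82] ⇒ [85]

Pooled cuts: [2, 6, 14, 21, 25, 39, 42, 50, 53, 67, 72, 85, 98]

Fragment lengths:
  2→6: 4 bp
  6→14: 8 bp
  14→21: 7 bp
  21→25: 4 bp
  25→39: 14 bp
  39→42: 3 bp
  42→50: 8 bp
  50→53: 3 bp
  53→67: 14 bp
  67→72: 5 bp
  72→85: 13 bp
  85→98: 13 bp
  98→2 (wrap): 107-98+2 = 11 bp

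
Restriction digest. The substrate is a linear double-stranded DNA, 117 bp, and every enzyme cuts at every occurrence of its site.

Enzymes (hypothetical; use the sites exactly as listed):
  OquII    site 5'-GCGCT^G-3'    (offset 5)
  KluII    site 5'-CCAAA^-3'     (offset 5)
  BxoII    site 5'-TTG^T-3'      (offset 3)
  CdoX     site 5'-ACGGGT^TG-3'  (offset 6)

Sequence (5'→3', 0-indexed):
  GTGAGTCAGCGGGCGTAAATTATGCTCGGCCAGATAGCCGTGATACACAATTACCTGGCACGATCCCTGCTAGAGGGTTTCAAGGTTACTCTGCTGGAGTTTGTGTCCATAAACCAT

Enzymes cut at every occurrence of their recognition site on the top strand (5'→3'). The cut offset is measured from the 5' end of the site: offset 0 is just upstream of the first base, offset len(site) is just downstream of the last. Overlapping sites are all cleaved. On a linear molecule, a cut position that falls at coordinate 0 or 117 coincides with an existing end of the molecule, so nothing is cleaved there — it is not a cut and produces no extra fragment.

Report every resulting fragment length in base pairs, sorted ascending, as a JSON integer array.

[14,103]

Per-enzyme occurrences:
  OquII (GCGCTG, off=5): no sites
  KluII (CCAAA, off=5): no sites
  BxoII TTGT/3: at [100] ⇒ [103]
  CdoX (ACGGGTTG, off=6): no sites

Pooled cuts: [103]

Fragments:
  [0,103): 103 bp
  [103,117): 14 bp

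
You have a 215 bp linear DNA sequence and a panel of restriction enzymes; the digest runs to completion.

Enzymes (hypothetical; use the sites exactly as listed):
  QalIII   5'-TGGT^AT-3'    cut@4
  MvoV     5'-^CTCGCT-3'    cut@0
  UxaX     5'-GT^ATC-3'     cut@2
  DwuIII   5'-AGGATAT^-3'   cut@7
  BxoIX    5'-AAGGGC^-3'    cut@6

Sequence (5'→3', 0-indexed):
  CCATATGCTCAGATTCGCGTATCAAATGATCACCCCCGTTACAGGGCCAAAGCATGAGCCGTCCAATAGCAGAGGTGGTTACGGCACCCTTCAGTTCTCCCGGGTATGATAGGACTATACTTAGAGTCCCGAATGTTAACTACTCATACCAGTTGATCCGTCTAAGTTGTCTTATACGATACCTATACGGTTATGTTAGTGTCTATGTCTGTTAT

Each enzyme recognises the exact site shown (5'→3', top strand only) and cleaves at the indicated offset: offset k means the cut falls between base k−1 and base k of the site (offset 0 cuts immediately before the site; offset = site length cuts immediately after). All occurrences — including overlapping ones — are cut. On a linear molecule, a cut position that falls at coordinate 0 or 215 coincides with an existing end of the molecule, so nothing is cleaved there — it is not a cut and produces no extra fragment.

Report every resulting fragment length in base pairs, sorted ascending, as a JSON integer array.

Per-enzyme occurrences:
  QalIII (TGGTAT, off=4): no sites
  MvoV (CTCGCT, off=0): no sites
  UxaX (GTATC, off=2): starts [18] → cuts [20]
  DwuIII (AGGATAT, off=7): no sites
  BxoIX (AAGGGC, off=6): no sites

All cut coordinates (distinct, sorted): [20]

Fragments:
  [0,20): 20 bp
  [20,215): 195 bp

[20,195]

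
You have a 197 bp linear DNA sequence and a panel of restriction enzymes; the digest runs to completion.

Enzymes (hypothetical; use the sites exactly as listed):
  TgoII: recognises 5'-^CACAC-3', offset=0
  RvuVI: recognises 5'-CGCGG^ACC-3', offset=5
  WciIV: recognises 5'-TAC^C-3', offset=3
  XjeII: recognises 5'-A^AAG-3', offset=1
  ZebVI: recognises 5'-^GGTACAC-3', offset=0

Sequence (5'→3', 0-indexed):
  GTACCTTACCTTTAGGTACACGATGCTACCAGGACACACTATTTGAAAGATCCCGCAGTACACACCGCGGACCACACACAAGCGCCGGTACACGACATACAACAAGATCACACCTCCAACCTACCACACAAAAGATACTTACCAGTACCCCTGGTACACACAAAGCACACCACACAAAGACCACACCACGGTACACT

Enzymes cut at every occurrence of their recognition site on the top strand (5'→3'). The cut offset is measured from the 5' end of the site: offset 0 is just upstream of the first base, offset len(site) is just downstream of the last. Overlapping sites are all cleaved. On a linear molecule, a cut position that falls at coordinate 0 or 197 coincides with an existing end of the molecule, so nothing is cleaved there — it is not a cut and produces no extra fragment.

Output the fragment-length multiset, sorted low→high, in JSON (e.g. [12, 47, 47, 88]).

[2,2,3,4,4,4,5,5,5,5,5,6,6,6,7,8,8,10,11,12,12,14,15,16,22]

Site scan:
  TgoII (CACAC, off=0): starts [34, 60, 72, 74, 108, 124, 156, 165, 170, 181] → cuts [34, 60, 72, 74, 108, 124, 156, 165, 170, 181]
  RvuVI (CGCGGACC, off=5): starts [65] → cuts [70]
  WciIV (TACC, off=3): starts [1, 6, 26, 121, 139, 145] → cuts [4, 9, 29, 124, 142, 148]
  XjeII (AAAG, off=1): starts [45, 130, 161, 175] → cuts [46, 131, 162, 176]
  ZebVI (GGTACAC, off=0): starts [14, 86, 152, 189] → cuts [14, 86, 152, 189]

Pooled cuts: [4, 9, 14, 29, 34, 46, 60, 70, 72, 74, 86, 108, 124, 131, 142, 148, 152, 156, 162, 165, 170, 176, 181, 189]

Fragment lengths:
  [0,4): 4 bp
  [4,9): 5 bp
  [9,14): 5 bp
  [14,29): 15 bp
  [29,34): 5 bp
  [34,46): 12 bp
  [46,60): 14 bp
  [60,70): 10 bp
  [70,72): 2 bp
  [72,74): 2 bp
  [74,86): 12 bp
  [86,108): 22 bp
  [108,124): 16 bp
  [124,131): 7 bp
  [131,142): 11 bp
  [142,148): 6 bp
  [148,152): 4 bp
  [152,156): 4 bp
  [156,162): 6 bp
  [162,165): 3 bp
  [165,170): 5 bp
  [170,176): 6 bp
  [176,181): 5 bp
  [181,189): 8 bp
  [189,197): 8 bp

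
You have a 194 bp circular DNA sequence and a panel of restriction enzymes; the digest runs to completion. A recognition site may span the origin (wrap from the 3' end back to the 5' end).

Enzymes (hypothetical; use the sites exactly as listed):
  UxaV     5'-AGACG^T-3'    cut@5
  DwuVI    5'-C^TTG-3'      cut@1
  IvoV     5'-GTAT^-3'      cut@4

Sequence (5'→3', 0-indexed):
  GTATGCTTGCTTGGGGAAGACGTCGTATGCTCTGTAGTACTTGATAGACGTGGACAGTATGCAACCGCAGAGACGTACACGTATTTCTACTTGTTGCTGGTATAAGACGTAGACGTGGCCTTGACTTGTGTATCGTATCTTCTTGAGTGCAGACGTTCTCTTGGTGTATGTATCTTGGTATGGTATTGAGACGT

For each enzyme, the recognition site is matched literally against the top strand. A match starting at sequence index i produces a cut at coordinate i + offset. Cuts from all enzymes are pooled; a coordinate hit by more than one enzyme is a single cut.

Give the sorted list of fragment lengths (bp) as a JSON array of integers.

[1,2,4,4,4,5,5,5,5,5,5,6,6,6,6,7,7,8,9,9,10,10,12,12,13,13,15]

Per-enzyme occurrences:
  UxaV (AGACGT, off=5): starts [17, 45, 70, 104, 110, 150, 188] → cuts [22, 50, 75, 109, 115, 155, 193]
  DwuVI (CTTG, off=1): starts [5, 9, 39, 89, 119, 124, 141, 159, 173] → cuts [6, 10, 40, 90, 120, 125, 142, 160, 174]
  IvoV (GTAT, off=4): starts [0, 24, 56, 80, 99, 129, 134, 165, 169, 177, 182] → cuts [4, 28, 60, 84, 103, 133, 138, 169, 173, 181, 186]

Pooled cuts: [4, 6, 10, 22, 28, 40, 50, 60, 75, 84, 90, 103, 109, 115, 120, 125, 133, 138, 142, 155, 160, 169, 173, 174, 181, 186, 193]

Fragment lengths:
  4→6: 2 bp
  6→10: 4 bp
  10→22: 12 bp
  22→28: 6 bp
  28→40: 12 bp
  40→50: 10 bp
  50→60: 10 bp
  60→75: 15 bp
  75→84: 9 bp
  84→90: 6 bp
  90→103: 13 bp
  103→109: 6 bp
  109→115: 6 bp
  115→120: 5 bp
  120→125: 5 bp
  125→133: 8 bp
  133→138: 5 bp
  138→142: 4 bp
  142→155: 13 bp
  155→160: 5 bp
  160→169: 9 bp
  169→173: 4 bp
  173→174: 1 bp
  174→181: 7 bp
  181→186: 5 bp
  186→193: 7 bp
  193→4 (wrap): 194-193+4 = 5 bp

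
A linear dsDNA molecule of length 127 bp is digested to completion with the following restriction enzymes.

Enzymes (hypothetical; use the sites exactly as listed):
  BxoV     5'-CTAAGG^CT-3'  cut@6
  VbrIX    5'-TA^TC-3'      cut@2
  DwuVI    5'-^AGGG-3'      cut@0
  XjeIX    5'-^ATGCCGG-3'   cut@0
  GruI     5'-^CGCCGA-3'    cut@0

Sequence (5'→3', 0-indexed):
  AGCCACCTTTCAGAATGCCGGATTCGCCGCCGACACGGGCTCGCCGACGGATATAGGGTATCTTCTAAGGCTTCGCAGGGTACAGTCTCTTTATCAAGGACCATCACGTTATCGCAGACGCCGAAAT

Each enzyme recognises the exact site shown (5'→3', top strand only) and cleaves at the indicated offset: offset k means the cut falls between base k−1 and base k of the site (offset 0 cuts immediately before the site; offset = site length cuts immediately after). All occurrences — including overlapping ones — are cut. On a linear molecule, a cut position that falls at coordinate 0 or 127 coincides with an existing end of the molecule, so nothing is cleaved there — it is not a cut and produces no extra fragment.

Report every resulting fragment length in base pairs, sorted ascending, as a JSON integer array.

Scan for sites:
  BxoV CTAAGGCT/6: at [64] ⇒ [70]
  VbrIX TATC/2: at [58, 91, 109] ⇒ [60, 93, 111]
  DwuVI AGGG/0: at [54, 76] ⇒ [54, 76]
  XjeIX ATGCCGG/0: at [14] ⇒ [14]
  GruI CGCCGA/0: at [27, 41, 118] ⇒ [27, 41, 118]

All cut coordinates (distinct, sorted): [14, 27, 41, 54, 60, 70, 76, 93, 111, 118]

Fragments:
  [0,14): 14 bp
  [14,27): 13 bp
  [27,41): 14 bp
  [41,54): 13 bp
  [54,60): 6 bp
  [60,70): 10 bp
  [70,76): 6 bp
  [76,93): 17 bp
  [93,111): 18 bp
  [111,118): 7 bp
  [118,127): 9 bp

[6,6,7,9,10,13,13,14,14,17,18]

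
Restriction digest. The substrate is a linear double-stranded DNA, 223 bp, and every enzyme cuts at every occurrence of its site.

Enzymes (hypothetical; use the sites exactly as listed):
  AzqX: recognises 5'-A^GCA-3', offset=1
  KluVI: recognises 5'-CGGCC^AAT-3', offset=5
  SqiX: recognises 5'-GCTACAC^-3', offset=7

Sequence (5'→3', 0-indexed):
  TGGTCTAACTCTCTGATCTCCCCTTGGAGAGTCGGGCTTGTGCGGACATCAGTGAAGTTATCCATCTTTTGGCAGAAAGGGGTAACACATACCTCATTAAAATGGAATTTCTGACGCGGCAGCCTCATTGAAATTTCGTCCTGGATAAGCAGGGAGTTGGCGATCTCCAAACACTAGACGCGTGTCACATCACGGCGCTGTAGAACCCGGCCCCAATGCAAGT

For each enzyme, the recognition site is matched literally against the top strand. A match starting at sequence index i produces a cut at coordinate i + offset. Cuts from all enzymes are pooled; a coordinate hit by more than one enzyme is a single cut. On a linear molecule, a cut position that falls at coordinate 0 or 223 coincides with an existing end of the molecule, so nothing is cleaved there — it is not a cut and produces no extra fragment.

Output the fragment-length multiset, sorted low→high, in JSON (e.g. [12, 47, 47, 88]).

Scan for sites:
  AzqX AGCA/1: at [147] ⇒ [148]
  KluVI (CGGCCAAT, off=5): no sites
  SqiX (GCTACAC, off=7): no sites

All cut coordinates (distinct, sorted): [148]

Fragments:
  [0,148): 148 bp
  [148,223): 75 bp

[75,148]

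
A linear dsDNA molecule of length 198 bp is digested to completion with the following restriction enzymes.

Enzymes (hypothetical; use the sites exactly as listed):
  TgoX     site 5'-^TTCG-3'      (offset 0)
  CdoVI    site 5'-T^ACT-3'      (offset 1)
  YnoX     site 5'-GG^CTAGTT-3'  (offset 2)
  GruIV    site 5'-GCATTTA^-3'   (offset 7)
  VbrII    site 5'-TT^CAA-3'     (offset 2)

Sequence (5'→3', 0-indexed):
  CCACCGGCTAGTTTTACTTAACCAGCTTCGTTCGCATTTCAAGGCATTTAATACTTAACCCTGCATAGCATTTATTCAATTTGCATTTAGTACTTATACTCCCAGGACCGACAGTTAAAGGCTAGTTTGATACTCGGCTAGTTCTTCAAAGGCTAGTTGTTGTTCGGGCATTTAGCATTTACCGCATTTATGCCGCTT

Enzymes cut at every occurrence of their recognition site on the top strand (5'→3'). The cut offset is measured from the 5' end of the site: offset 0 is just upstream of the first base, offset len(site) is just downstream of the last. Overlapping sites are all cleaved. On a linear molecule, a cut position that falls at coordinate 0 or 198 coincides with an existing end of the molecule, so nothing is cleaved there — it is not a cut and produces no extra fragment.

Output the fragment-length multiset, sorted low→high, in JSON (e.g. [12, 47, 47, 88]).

[2,2,2,4,6,6,6,7,7,8,8,9,9,9,10,10,11,11,12,13,22,24]

Scan for sites:
  TgoX TTCG/0: at [26, 30, 162] ⇒ [26, 30, 162]
  CdoVI TACT/1: at [14, 51, 90, 96, 130] ⇒ [15, 52, 91, 97, 131]
  YnoX GGCTAGTT/2: at [5, 119, 135, 150] ⇒ [7, 121, 137, 152]
  GruIV GCATTTA/7: at [43, 67, 82, 167, 174, 183] ⇒ [50, 74, 89, 174, 181, 190]
  VbrII TTCAA/2: at [37, 74, 144] ⇒ [39, 76, 146]

All cut coordinates (distinct, sorted): [7, 15, 26, 30, 39, 50, 52, 74, 76, 89, 91, 97, 121, 131, 137, 146, 152, 162, 174, 181, 190]

Fragment lengths:
  [0,7): 7 bp
  [7,15): 8 bp
  [15,26): 11 bp
  [26,30): 4 bp
  [30,39): 9 bp
  [39,50): 11 bp
  [50,52): 2 bp
  [52,74): 22 bp
  [74,76): 2 bp
  [76,89): 13 bp
  [89,91): 2 bp
  [91,97): 6 bp
  [97,121): 24 bp
  [121,131): 10 bp
  [131,137): 6 bp
  [137,146): 9 bp
  [146,152): 6 bp
  [152,162): 10 bp
  [162,174): 12 bp
  [174,181): 7 bp
  [181,190): 9 bp
  [190,198): 8 bp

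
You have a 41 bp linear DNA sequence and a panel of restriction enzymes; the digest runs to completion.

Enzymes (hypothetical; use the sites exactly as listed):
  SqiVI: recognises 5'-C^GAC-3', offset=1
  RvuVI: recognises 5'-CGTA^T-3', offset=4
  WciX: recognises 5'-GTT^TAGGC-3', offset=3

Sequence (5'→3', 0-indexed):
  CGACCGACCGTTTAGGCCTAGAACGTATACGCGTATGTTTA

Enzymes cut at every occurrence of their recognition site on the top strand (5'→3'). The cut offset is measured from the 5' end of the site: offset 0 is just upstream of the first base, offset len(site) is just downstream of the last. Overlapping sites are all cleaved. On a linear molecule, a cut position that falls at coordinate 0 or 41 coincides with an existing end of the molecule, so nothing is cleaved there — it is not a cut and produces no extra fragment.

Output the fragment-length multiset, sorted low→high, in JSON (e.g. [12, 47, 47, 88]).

[1,4,6,7,8,15]

Site scan:
  SqiVI (CGAC, off=1): starts [0, 4] → cuts [1, 5]
  RvuVI (CGTAT, off=4): starts [23, 31] → cuts [27, 35]
  WciX (GTTTAGGC, off=3): starts [9] → cuts [12]

All cut coordinates (distinct, sorted): [1, 5, 12, 27, 35]

Fragments:
  [0,1): 1 bp
  [1,5): 4 bp
  [5,12): 7 bp
  [12,27): 15 bp
  [27,35): 8 bp
  [35,41): 6 bp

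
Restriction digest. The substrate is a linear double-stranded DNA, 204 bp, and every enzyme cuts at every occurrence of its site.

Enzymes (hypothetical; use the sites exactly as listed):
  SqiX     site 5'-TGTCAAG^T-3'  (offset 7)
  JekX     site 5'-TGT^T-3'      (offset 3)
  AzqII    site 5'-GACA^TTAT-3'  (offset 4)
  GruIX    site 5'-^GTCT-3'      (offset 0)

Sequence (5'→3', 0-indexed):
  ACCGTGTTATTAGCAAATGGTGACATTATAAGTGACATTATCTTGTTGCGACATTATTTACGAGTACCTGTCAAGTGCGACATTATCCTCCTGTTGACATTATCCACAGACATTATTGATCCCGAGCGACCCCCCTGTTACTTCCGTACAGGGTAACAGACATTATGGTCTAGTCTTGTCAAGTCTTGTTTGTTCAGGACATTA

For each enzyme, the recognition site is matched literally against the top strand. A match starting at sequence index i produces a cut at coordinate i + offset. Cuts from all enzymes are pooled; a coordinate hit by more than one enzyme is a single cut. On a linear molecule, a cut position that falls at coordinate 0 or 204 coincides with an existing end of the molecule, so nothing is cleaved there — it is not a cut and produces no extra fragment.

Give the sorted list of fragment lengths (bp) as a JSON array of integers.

Site scan:
  SqiX (TGTCAAGT, off=7): starts [68, 176] → cuts [75, 183]
  JekX (TGTT, off=3): starts [4, 43, 91, 135, 186, 190] → cuts [7, 46, 94, 138, 189, 193]
  AzqII (GACATTAT, off=4): starts [21, 33, 49, 78, 95, 108, 158] → cuts [25, 37, 53, 82, 99, 112, 162]
  GruIX (GTCT, off=0): starts [167, 172, 182] → cuts [167, 172, 182]

All cut coordinates (distinct, sorted): [7, 25, 37, 46, 53, 75, 82, 94, 99, 112, 138, 162, 167, 172, 182, 183, 189, 193]

Fragments:
  [0,7): 7 bp
  [7,25): 18 bp
  [25,37): 12 bp
  [37,46): 9 bp
  [46,53): 7 bp
  [53,75): 22 bp
  [75,82): 7 bp
  [82,94): 12 bp
  [94,99): 5 bp
  [99,112): 13 bp
  [112,138): 26 bp
  [138,162): 24 bp
  [162,167): 5 bp
  [167,172): 5 bp
  [172,182): 10 bp
  [182,183): 1 bp
  [183,189): 6 bp
  [189,193): 4 bp
  [193,204): 11 bp

[1,4,5,5,5,6,7,7,7,9,10,11,12,12,13,18,22,24,26]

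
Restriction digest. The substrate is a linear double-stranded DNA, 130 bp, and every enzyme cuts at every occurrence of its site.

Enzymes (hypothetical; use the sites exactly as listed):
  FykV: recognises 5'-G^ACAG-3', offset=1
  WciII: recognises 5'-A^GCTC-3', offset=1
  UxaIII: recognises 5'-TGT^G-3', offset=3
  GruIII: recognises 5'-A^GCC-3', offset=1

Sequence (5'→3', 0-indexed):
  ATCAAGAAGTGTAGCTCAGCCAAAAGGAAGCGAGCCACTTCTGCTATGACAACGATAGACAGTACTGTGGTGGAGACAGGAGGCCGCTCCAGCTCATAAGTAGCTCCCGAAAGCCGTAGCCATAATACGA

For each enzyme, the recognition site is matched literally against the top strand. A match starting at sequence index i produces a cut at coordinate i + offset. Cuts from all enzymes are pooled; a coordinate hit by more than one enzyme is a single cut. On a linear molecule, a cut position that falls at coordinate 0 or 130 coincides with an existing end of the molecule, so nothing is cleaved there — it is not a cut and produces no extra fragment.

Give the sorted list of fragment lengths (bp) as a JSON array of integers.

[5,6,7,10,10,11,12,13,15,16,25]

Site scan:
  FykV (GACAG, off=1): starts [57, 74] → cuts [58, 75]
  WciII (AGCTC, off=1): starts [12, 90, 101] → cuts [13, 91, 102]
  UxaIII (TGTG, off=3): starts [65] → cuts [68]
  GruIII (AGCC, off=1): starts [17, 32, 111, 117] → cuts [18, 33, 112, 118]

Pooled cuts: [13, 18, 33, 58, 68, 75, 91, 102, 112, 118]

Fragment lengths:
  [0,13): 13 bp
  [13,18): 5 bp
  [18,33): 15 bp
  [33,58): 25 bp
  [58,68): 10 bp
  [68,75): 7 bp
  [75,91): 16 bp
  [91,102): 11 bp
  [102,112): 10 bp
  [112,118): 6 bp
  [118,130): 12 bp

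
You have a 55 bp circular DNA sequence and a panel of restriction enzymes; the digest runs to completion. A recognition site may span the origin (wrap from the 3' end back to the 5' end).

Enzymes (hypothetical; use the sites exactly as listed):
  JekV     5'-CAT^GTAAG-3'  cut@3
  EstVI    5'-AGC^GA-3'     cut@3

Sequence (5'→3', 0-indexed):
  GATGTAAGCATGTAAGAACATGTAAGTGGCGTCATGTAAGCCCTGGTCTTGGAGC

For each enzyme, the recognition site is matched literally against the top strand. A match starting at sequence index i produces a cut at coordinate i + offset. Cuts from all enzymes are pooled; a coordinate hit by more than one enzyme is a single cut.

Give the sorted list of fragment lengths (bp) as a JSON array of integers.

[10,11,14,20]

Per-enzyme occurrences:
  JekV (CATGTAAG, off=3): starts [8, 18, 32] → cuts [11, 21, 35]
  EstVI (AGCGA, off=3): starts [52] → cuts [0]

Pooled cuts: [0, 11, 21, 35]

Fragments:
  0→11: 11 bp
  11→21: 10 bp
  21→35: 14 bp
  35→0 (wrap): 55-35+0 = 20 bp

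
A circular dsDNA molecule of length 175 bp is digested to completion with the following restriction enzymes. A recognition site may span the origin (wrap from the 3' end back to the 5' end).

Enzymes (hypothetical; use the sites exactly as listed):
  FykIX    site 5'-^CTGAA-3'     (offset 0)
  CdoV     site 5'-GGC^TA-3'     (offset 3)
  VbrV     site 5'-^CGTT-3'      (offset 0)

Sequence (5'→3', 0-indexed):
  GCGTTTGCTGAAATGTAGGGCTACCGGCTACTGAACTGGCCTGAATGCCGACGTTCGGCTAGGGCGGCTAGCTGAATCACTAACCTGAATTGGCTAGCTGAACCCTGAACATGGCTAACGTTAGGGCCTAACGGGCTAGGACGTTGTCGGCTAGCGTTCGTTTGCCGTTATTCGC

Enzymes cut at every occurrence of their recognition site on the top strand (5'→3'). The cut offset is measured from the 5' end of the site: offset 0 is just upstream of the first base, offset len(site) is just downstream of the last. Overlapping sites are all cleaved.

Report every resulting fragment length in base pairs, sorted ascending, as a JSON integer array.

Scan for sites:
  FykIX CTGAA/0: at [7, 30, 40, 71, 84, 97, 104] ⇒ [7, 30, 40, 71, 84, 97, 104]
  CdoV GGCTA/3: at [18, 25, 56, 65, 91, 112, 133, 148] ⇒ [21, 28, 59, 68, 94, 115, 136, 151]
  VbrV CGTT/0: at [1, 51, 118, 141, 154, 158, 165] ⇒ [1, 51, 118, 141, 154, 158, 165]

Pooled cuts: [1, 7, 21, 28, 30, 40, 51, 59, 68, 71, 84, 94, 97, 104, 115, 118, 136, 141, 151, 154, 158, 165]

Fragment lengths:
  1→7: 6 bp
  7→21: 14 bp
  21→28: 7 bp
  28→30: 2 bp
  30→40: 10 bp
  40→51: 11 bp
  51→59: 8 bp
  59→68: 9 bp
  68→71: 3 bp
  71→84: 13 bp
  84→94: 10 bp
  94→97: 3 bp
  97→104: 7 bp
  104→115: 11 bp
  115→118: 3 bp
  118→136: 18 bp
  136→141: 5 bp
  141→151: 10 bp
  151→154: 3 bp
  154→158: 4 bp
  158→165: 7 bp
  165→1 (wrap): 175-165+1 = 11 bp

[2,3,3,3,3,4,5,6,7,7,7,8,9,10,10,10,11,11,11,13,14,18]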